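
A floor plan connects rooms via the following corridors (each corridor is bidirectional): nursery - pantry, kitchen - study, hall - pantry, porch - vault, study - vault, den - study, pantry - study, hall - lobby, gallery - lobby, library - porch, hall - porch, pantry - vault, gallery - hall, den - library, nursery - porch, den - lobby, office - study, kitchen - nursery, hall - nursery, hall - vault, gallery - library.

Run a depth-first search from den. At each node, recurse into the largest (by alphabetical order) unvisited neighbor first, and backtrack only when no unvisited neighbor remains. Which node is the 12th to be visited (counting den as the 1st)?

Visit den
den → study
study → vault
vault → porch
porch → nursery
nursery → pantry
pantry → hall
hall → lobby
lobby → gallery
gallery → library
nursery → kitchen
study → office

Visit order: den, study, vault, porch, nursery, pantry, hall, lobby, gallery, library, kitchen, office

office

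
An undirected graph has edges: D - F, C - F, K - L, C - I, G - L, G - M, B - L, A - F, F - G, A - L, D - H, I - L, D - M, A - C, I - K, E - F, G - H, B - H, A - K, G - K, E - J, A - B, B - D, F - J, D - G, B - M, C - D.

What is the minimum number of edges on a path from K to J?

3

Level 0: K
Level 1: A, G, I, L
Level 2: B, C, D, F, H, M
Level 3: E, J
J first appears at level 3.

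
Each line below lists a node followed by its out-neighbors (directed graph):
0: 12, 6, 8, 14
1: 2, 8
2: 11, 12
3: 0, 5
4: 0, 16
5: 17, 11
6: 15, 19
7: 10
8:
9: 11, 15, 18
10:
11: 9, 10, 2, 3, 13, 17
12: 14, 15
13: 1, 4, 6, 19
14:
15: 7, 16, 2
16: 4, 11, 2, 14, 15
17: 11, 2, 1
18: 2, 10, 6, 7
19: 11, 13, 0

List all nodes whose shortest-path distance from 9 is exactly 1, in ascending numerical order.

11, 15, 18

Level 0: 9
Level 1: 11, 15, 18
Level 2: 2, 3, 6, 7, 10, 13, 16, 17
Level 3: 0, 1, 4, 5, 12, 14, 19
Level 4: 8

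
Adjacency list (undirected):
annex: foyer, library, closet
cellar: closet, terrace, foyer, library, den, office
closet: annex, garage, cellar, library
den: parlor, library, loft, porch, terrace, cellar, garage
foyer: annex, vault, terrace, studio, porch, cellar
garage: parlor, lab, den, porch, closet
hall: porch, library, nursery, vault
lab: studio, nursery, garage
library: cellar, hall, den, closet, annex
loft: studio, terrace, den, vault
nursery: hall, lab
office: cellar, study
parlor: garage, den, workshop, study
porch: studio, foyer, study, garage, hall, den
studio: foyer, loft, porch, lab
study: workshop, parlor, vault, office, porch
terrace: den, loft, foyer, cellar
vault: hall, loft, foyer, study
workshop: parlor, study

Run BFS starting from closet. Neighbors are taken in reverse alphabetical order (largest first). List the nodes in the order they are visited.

Visit closet; enqueue library, garage, cellar, annex → queue [library, garage, cellar, annex]
Visit library; enqueue hall, den → queue [garage, cellar, annex, hall, den]
Visit garage; enqueue porch, parlor, lab → queue [cellar, annex, hall, den, porch, parlor, lab]
Visit cellar; enqueue terrace, office, foyer → queue [annex, hall, den, porch, parlor, lab, terrace, office, foyer]
Visit annex → queue [hall, den, porch, parlor, lab, terrace, office, foyer]
Visit hall; enqueue vault, nursery → queue [den, porch, parlor, lab, terrace, office, foyer, vault, nursery]
Visit den; enqueue loft → queue [porch, parlor, lab, terrace, office, foyer, vault, nursery, loft]
Visit porch; enqueue study, studio → queue [parlor, lab, terrace, office, foyer, vault, nursery, loft, study, studio]
Visit parlor; enqueue workshop → queue [lab, terrace, office, foyer, vault, nursery, loft, study, studio, workshop]
Visit lab → queue [terrace, office, foyer, vault, nursery, loft, study, studio, workshop]
Visit terrace → queue [office, foyer, vault, nursery, loft, study, studio, workshop]
Visit office → queue [foyer, vault, nursery, loft, study, studio, workshop]
Visit foyer → queue [vault, nursery, loft, study, studio, workshop]
Visit vault → queue [nursery, loft, study, studio, workshop]
Visit nursery → queue [loft, study, studio, workshop]
Visit loft → queue [study, studio, workshop]
Visit study → queue [studio, workshop]
Visit studio → queue [workshop]
Visit workshop → queue []

closet library garage cellar annex hall den porch parlor lab terrace office foyer vault nursery loft study studio workshop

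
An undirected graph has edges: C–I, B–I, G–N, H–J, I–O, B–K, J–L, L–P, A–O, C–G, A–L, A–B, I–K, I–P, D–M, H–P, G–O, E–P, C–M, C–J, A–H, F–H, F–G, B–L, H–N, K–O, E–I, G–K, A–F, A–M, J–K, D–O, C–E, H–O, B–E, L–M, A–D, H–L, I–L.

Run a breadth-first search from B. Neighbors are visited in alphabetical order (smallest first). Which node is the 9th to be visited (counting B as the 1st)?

H

Visit B; enqueue A, E, I, K, L → queue [A, E, I, K, L]
Visit A; enqueue D, F, H, M, O → queue [E, I, K, L, D, F, H, M, O]
Visit E; enqueue C, P → queue [I, K, L, D, F, H, M, O, C, P]
Visit I → queue [K, L, D, F, H, M, O, C, P]
Visit K; enqueue G, J → queue [L, D, F, H, M, O, C, P, G, J]
Visit L → queue [D, F, H, M, O, C, P, G, J]
Visit D → queue [F, H, M, O, C, P, G, J]
Visit F → queue [H, M, O, C, P, G, J]
Visit H; enqueue N → queue [M, O, C, P, G, J, N]
Visit M → queue [O, C, P, G, J, N]
Visit O → queue [C, P, G, J, N]
Visit C → queue [P, G, J, N]
Visit P → queue [G, J, N]
Visit G → queue [J, N]
Visit J → queue [N]
Visit N → queue []

Visit order: B, A, E, I, K, L, D, F, H, M, O, C, P, G, J, N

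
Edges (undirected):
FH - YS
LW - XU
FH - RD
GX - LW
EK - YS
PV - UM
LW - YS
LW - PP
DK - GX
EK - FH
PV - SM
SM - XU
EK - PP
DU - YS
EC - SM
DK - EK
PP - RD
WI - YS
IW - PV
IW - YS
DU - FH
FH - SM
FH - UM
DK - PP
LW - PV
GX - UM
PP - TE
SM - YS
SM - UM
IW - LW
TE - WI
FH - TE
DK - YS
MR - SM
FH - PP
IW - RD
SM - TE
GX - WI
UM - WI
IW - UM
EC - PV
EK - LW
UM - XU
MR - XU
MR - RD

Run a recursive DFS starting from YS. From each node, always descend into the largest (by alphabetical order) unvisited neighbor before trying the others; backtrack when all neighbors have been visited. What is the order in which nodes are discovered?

YS WI UM XU SM TE PP RD MR IW PV LW GX DK EK FH DU EC

Visit YS
YS → WI
WI → UM
UM → XU
XU → SM
SM → TE
TE → PP
PP → RD
RD → MR
RD → IW
IW → PV
PV → LW
LW → GX
GX → DK
DK → EK
EK → FH
FH → DU
PV → EC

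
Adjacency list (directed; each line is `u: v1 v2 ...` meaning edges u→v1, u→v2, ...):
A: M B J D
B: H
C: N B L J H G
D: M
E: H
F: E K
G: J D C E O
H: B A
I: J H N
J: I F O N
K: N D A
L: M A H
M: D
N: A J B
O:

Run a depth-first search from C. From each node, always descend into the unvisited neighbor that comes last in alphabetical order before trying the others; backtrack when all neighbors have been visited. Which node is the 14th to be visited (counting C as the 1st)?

L

Visit C
C → N
N → J
J → O
J → I
I → H
H → B
H → A
A → M
M → D
J → F
F → K
F → E
C → L
C → G

Visit order: C, N, J, O, I, H, B, A, M, D, F, K, E, L, G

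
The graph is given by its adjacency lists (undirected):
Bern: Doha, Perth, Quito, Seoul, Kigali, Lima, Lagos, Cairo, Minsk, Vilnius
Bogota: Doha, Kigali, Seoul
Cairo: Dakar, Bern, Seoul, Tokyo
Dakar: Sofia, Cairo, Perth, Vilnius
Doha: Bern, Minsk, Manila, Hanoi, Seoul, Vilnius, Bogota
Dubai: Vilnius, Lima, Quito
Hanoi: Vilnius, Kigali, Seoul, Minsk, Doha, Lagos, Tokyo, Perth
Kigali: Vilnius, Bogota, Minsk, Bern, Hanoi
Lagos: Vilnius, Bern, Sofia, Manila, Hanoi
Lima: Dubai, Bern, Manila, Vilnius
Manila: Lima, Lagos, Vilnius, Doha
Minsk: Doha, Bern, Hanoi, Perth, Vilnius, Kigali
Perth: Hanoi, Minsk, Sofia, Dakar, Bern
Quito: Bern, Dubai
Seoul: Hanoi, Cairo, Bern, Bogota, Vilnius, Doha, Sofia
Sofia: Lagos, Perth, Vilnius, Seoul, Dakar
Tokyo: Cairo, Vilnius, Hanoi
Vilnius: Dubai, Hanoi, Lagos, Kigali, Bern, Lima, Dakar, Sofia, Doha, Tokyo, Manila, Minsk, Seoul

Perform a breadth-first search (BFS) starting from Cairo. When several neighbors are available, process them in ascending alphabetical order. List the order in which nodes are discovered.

Visit Cairo; enqueue Bern, Dakar, Seoul, Tokyo → queue [Bern, Dakar, Seoul, Tokyo]
Visit Bern; enqueue Doha, Kigali, Lagos, Lima, Minsk, Perth, Quito, Vilnius → queue [Dakar, Seoul, Tokyo, Doha, Kigali, Lagos, Lima, Minsk, Perth, Quito, Vilnius]
Visit Dakar; enqueue Sofia → queue [Seoul, Tokyo, Doha, Kigali, Lagos, Lima, Minsk, Perth, Quito, Vilnius, Sofia]
Visit Seoul; enqueue Bogota, Hanoi → queue [Tokyo, Doha, Kigali, Lagos, Lima, Minsk, Perth, Quito, Vilnius, Sofia, Bogota, Hanoi]
Visit Tokyo → queue [Doha, Kigali, Lagos, Lima, Minsk, Perth, Quito, Vilnius, Sofia, Bogota, Hanoi]
Visit Doha; enqueue Manila → queue [Kigali, Lagos, Lima, Minsk, Perth, Quito, Vilnius, Sofia, Bogota, Hanoi, Manila]
Visit Kigali → queue [Lagos, Lima, Minsk, Perth, Quito, Vilnius, Sofia, Bogota, Hanoi, Manila]
Visit Lagos → queue [Lima, Minsk, Perth, Quito, Vilnius, Sofia, Bogota, Hanoi, Manila]
Visit Lima; enqueue Dubai → queue [Minsk, Perth, Quito, Vilnius, Sofia, Bogota, Hanoi, Manila, Dubai]
Visit Minsk → queue [Perth, Quito, Vilnius, Sofia, Bogota, Hanoi, Manila, Dubai]
Visit Perth → queue [Quito, Vilnius, Sofia, Bogota, Hanoi, Manila, Dubai]
Visit Quito → queue [Vilnius, Sofia, Bogota, Hanoi, Manila, Dubai]
Visit Vilnius → queue [Sofia, Bogota, Hanoi, Manila, Dubai]
Visit Sofia → queue [Bogota, Hanoi, Manila, Dubai]
Visit Bogota → queue [Hanoi, Manila, Dubai]
Visit Hanoi → queue [Manila, Dubai]
Visit Manila → queue [Dubai]
Visit Dubai → queue []

Cairo -> Bern -> Dakar -> Seoul -> Tokyo -> Doha -> Kigali -> Lagos -> Lima -> Minsk -> Perth -> Quito -> Vilnius -> Sofia -> Bogota -> Hanoi -> Manila -> Dubai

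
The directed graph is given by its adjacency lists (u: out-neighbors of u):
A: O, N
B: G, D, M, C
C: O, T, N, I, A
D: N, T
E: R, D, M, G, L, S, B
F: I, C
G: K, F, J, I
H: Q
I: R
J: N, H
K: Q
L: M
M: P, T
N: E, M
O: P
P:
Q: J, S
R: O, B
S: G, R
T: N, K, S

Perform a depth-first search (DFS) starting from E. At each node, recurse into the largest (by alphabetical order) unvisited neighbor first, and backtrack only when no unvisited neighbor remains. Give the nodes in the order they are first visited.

E, S, R, O, P, B, M, T, N, K, Q, J, H, G, I, F, C, A, D, L

Visit E
E → S
S → R
R → O
O → P
R → B
B → M
M → T
T → N
T → K
K → Q
Q → J
J → H
B → G
G → I
G → F
F → C
C → A
B → D
E → L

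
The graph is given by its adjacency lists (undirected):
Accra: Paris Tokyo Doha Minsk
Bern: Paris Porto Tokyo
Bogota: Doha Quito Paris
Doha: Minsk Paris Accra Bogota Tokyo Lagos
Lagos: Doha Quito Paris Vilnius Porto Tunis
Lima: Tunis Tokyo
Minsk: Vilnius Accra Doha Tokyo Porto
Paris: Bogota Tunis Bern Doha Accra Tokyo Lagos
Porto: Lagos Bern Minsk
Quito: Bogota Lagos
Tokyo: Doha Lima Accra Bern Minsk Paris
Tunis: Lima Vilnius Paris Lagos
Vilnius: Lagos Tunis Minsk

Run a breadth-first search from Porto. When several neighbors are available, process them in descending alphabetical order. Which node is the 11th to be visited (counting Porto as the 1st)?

Paris

Visit Porto; enqueue Minsk, Lagos, Bern → queue [Minsk, Lagos, Bern]
Visit Minsk; enqueue Vilnius, Tokyo, Doha, Accra → queue [Lagos, Bern, Vilnius, Tokyo, Doha, Accra]
Visit Lagos; enqueue Tunis, Quito, Paris → queue [Bern, Vilnius, Tokyo, Doha, Accra, Tunis, Quito, Paris]
Visit Bern → queue [Vilnius, Tokyo, Doha, Accra, Tunis, Quito, Paris]
Visit Vilnius → queue [Tokyo, Doha, Accra, Tunis, Quito, Paris]
Visit Tokyo; enqueue Lima → queue [Doha, Accra, Tunis, Quito, Paris, Lima]
Visit Doha; enqueue Bogota → queue [Accra, Tunis, Quito, Paris, Lima, Bogota]
Visit Accra → queue [Tunis, Quito, Paris, Lima, Bogota]
Visit Tunis → queue [Quito, Paris, Lima, Bogota]
Visit Quito → queue [Paris, Lima, Bogota]
Visit Paris → queue [Lima, Bogota]
Visit Lima → queue [Bogota]
Visit Bogota → queue []

Visit order: Porto, Minsk, Lagos, Bern, Vilnius, Tokyo, Doha, Accra, Tunis, Quito, Paris, Lima, Bogota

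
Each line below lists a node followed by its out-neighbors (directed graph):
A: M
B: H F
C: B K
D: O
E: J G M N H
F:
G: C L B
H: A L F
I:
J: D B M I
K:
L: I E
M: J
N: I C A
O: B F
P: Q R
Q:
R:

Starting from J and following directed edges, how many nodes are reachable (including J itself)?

BFS from J visits: J, M, I, D, B, O, H, F, L, A, E, N, G, C, K
Reachable nodes: 15 of 18 total.

15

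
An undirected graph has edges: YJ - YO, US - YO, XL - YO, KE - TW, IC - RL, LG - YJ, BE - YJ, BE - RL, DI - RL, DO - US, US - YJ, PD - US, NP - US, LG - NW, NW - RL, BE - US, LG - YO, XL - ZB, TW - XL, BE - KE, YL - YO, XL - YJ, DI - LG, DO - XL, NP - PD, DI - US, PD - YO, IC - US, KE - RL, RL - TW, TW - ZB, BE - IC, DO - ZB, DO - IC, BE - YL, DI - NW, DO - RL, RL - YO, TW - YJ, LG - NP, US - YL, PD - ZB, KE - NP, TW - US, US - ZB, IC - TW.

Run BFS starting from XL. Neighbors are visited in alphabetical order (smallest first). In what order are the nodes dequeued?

XL, DO, TW, YJ, YO, ZB, IC, RL, US, KE, BE, LG, PD, YL, DI, NW, NP

Visit XL; enqueue DO, TW, YJ, YO, ZB → queue [DO, TW, YJ, YO, ZB]
Visit DO; enqueue IC, RL, US → queue [TW, YJ, YO, ZB, IC, RL, US]
Visit TW; enqueue KE → queue [YJ, YO, ZB, IC, RL, US, KE]
Visit YJ; enqueue BE, LG → queue [YO, ZB, IC, RL, US, KE, BE, LG]
Visit YO; enqueue PD, YL → queue [ZB, IC, RL, US, KE, BE, LG, PD, YL]
Visit ZB → queue [IC, RL, US, KE, BE, LG, PD, YL]
Visit IC → queue [RL, US, KE, BE, LG, PD, YL]
Visit RL; enqueue DI, NW → queue [US, KE, BE, LG, PD, YL, DI, NW]
Visit US; enqueue NP → queue [KE, BE, LG, PD, YL, DI, NW, NP]
Visit KE → queue [BE, LG, PD, YL, DI, NW, NP]
Visit BE → queue [LG, PD, YL, DI, NW, NP]
Visit LG → queue [PD, YL, DI, NW, NP]
Visit PD → queue [YL, DI, NW, NP]
Visit YL → queue [DI, NW, NP]
Visit DI → queue [NW, NP]
Visit NW → queue [NP]
Visit NP → queue []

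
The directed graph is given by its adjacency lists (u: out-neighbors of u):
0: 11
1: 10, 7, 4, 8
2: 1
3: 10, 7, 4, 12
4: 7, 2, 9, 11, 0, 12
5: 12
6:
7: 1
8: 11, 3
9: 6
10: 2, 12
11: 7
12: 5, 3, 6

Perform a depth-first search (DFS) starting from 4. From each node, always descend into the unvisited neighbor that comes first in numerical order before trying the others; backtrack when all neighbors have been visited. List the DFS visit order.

4 -> 0 -> 11 -> 7 -> 1 -> 8 -> 3 -> 10 -> 2 -> 12 -> 5 -> 6 -> 9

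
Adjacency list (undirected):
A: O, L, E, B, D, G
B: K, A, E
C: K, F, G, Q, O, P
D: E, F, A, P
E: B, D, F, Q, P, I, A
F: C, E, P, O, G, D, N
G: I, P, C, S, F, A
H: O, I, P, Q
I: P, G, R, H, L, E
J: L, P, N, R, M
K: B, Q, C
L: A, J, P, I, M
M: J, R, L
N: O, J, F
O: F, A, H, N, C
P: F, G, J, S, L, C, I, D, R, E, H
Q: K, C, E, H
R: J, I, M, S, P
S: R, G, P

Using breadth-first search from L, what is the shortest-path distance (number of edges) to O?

2

Level 0: L
Level 1: A, I, J, M, P
Level 2: B, C, D, E, F, G, H, N, O, R, S
Level 3: K, Q
O first appears at level 2.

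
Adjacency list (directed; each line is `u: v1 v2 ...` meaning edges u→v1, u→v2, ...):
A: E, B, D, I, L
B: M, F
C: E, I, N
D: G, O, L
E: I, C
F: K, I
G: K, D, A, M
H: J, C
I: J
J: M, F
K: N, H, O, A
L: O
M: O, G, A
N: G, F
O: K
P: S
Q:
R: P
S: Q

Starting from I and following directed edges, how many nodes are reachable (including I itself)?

BFS from I visits: I, J, M, F, O, G, A, K, D, E, B, L, N, H, C
Reachable nodes: 15 of 19 total.

15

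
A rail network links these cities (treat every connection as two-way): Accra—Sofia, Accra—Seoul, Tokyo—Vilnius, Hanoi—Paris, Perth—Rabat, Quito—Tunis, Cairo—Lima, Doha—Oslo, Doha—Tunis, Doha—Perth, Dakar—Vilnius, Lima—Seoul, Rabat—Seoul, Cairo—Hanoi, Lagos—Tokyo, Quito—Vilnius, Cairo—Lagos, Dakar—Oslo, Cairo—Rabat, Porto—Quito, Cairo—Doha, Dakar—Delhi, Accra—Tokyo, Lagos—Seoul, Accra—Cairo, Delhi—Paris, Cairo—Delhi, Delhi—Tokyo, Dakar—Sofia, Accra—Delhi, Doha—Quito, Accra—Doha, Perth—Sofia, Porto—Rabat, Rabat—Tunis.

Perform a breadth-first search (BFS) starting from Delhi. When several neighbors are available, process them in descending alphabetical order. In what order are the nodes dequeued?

Visit Delhi; enqueue Tokyo, Paris, Dakar, Cairo, Accra → queue [Tokyo, Paris, Dakar, Cairo, Accra]
Visit Tokyo; enqueue Vilnius, Lagos → queue [Paris, Dakar, Cairo, Accra, Vilnius, Lagos]
Visit Paris; enqueue Hanoi → queue [Dakar, Cairo, Accra, Vilnius, Lagos, Hanoi]
Visit Dakar; enqueue Sofia, Oslo → queue [Cairo, Accra, Vilnius, Lagos, Hanoi, Sofia, Oslo]
Visit Cairo; enqueue Rabat, Lima, Doha → queue [Accra, Vilnius, Lagos, Hanoi, Sofia, Oslo, Rabat, Lima, Doha]
Visit Accra; enqueue Seoul → queue [Vilnius, Lagos, Hanoi, Sofia, Oslo, Rabat, Lima, Doha, Seoul]
Visit Vilnius; enqueue Quito → queue [Lagos, Hanoi, Sofia, Oslo, Rabat, Lima, Doha, Seoul, Quito]
Visit Lagos → queue [Hanoi, Sofia, Oslo, Rabat, Lima, Doha, Seoul, Quito]
Visit Hanoi → queue [Sofia, Oslo, Rabat, Lima, Doha, Seoul, Quito]
Visit Sofia; enqueue Perth → queue [Oslo, Rabat, Lima, Doha, Seoul, Quito, Perth]
Visit Oslo → queue [Rabat, Lima, Doha, Seoul, Quito, Perth]
Visit Rabat; enqueue Tunis, Porto → queue [Lima, Doha, Seoul, Quito, Perth, Tunis, Porto]
Visit Lima → queue [Doha, Seoul, Quito, Perth, Tunis, Porto]
Visit Doha → queue [Seoul, Quito, Perth, Tunis, Porto]
Visit Seoul → queue [Quito, Perth, Tunis, Porto]
Visit Quito → queue [Perth, Tunis, Porto]
Visit Perth → queue [Tunis, Porto]
Visit Tunis → queue [Porto]
Visit Porto → queue []

Delhi, Tokyo, Paris, Dakar, Cairo, Accra, Vilnius, Lagos, Hanoi, Sofia, Oslo, Rabat, Lima, Doha, Seoul, Quito, Perth, Tunis, Porto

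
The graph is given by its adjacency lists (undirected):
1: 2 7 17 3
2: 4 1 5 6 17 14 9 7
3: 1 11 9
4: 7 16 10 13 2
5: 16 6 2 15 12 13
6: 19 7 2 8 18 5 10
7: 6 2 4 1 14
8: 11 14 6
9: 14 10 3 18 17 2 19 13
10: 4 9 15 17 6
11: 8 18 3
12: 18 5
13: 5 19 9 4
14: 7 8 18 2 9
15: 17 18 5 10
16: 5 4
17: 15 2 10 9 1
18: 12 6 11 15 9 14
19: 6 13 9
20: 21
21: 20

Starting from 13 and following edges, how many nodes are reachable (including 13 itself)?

BFS from 13 visits: 13, 4, 5, 9, 19, 2, 7, 10, 16, 6, 12, 15, 3, 14, 17, 18, 1, 8, 11
Reachable nodes: 19 of 21 total.

19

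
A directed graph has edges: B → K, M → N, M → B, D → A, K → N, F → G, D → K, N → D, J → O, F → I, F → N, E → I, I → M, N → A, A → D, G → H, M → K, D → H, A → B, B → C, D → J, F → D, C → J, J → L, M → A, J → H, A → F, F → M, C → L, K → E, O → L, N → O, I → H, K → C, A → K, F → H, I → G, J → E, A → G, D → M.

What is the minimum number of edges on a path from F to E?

3

Level 0: F
Level 1: D, G, H, I, M, N
Level 2: A, B, J, K, O
Level 3: C, E, L
E first appears at level 3.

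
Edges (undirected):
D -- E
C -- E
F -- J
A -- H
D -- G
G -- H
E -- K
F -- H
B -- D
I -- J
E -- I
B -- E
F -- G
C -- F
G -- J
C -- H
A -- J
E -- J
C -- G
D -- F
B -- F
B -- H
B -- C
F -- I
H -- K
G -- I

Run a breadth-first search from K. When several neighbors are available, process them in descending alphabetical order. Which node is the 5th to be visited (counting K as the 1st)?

F

Visit K; enqueue H, E → queue [H, E]
Visit H; enqueue G, F, C, B, A → queue [E, G, F, C, B, A]
Visit E; enqueue J, I, D → queue [G, F, C, B, A, J, I, D]
Visit G → queue [F, C, B, A, J, I, D]
Visit F → queue [C, B, A, J, I, D]
Visit C → queue [B, A, J, I, D]
Visit B → queue [A, J, I, D]
Visit A → queue [J, I, D]
Visit J → queue [I, D]
Visit I → queue [D]
Visit D → queue []

Visit order: K, H, E, G, F, C, B, A, J, I, D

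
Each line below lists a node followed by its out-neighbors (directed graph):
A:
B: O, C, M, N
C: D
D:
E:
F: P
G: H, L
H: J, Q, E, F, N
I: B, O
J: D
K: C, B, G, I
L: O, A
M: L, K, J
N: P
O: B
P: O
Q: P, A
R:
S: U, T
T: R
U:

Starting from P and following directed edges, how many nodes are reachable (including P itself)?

17

BFS from P visits: P, O, B, C, M, N, D, J, K, L, G, I, A, H, E, F, Q
Reachable nodes: 17 of 21 total.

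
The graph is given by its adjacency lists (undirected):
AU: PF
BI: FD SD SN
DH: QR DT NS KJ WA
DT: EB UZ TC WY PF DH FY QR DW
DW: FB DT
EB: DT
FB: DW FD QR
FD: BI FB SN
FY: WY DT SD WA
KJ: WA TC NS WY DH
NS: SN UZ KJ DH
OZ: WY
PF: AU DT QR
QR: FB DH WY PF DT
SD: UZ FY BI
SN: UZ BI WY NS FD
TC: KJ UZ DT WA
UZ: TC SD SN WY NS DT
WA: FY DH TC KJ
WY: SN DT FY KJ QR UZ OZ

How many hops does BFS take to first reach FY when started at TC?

2

Level 0: TC
Level 1: DT, KJ, UZ, WA
Level 2: DH, DW, EB, FY, NS, PF, QR, SD, SN, WY
Level 3: AU, BI, FB, FD, OZ
FY first appears at level 2.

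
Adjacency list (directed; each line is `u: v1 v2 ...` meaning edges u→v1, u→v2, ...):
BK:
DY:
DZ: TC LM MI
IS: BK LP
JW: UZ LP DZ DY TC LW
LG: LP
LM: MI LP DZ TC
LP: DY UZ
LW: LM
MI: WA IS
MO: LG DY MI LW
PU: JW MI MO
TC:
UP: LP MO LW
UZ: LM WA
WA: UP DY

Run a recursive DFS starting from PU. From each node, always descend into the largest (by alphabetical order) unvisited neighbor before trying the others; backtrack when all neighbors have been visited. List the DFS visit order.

PU, MO, MI, WA, UP, LW, LM, TC, LP, UZ, DY, DZ, IS, BK, LG, JW

Visit PU
PU → MO
MO → MI
MI → WA
WA → UP
UP → LW
LW → LM
LM → TC
LM → LP
LP → UZ
LP → DY
LM → DZ
MI → IS
IS → BK
MO → LG
PU → JW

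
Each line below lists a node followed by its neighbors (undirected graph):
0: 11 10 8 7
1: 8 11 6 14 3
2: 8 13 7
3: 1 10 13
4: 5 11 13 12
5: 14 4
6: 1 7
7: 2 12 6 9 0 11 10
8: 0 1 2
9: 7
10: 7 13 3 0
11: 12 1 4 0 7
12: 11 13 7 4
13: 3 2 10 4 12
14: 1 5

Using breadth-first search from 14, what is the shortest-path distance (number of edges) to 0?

Level 0: 14
Level 1: 1, 5
Level 2: 3, 4, 6, 8, 11
Level 3: 0, 2, 7, 10, 12, 13
Level 4: 9
0 first appears at level 3.

3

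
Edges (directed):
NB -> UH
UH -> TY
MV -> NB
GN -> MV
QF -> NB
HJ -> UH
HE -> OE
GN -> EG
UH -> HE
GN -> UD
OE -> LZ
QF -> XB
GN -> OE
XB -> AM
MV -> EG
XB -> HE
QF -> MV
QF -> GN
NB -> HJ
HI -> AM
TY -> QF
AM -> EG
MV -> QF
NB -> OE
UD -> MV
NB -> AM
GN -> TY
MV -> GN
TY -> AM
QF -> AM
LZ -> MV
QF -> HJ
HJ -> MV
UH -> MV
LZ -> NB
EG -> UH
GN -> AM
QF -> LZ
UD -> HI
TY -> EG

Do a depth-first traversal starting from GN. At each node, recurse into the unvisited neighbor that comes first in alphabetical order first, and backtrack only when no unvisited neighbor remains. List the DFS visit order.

Visit GN
GN → AM
AM → EG
EG → UH
UH → HE
HE → OE
OE → LZ
LZ → MV
MV → NB
NB → HJ
MV → QF
QF → XB
UH → TY
GN → UD
UD → HI

GN → AM → EG → UH → HE → OE → LZ → MV → NB → HJ → QF → XB → TY → UD → HI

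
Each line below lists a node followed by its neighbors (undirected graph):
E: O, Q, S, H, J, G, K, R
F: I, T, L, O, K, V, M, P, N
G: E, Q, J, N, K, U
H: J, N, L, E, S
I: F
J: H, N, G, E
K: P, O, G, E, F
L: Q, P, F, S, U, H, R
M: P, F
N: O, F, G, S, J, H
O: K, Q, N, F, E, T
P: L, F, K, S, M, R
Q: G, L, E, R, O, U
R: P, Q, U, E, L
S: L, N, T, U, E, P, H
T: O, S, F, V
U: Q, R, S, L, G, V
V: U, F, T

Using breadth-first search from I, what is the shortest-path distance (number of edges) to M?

Level 0: I
Level 1: F
Level 2: K, L, M, N, O, P, T, V
Level 3: E, G, H, J, Q, R, S, U
M first appears at level 2.

2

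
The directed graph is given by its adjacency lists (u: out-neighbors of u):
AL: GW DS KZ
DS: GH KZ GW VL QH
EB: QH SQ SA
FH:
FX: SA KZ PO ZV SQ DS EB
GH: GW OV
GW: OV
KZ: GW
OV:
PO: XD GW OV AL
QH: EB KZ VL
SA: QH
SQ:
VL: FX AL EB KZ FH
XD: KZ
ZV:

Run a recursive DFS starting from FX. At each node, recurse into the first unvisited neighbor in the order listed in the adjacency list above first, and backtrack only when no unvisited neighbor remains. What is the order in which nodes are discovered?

Visit FX
FX → SA
SA → QH
QH → EB
EB → SQ
QH → KZ
KZ → GW
GW → OV
QH → VL
VL → AL
AL → DS
DS → GH
VL → FH
FX → PO
PO → XD
FX → ZV

FX → SA → QH → EB → SQ → KZ → GW → OV → VL → AL → DS → GH → FH → PO → XD → ZV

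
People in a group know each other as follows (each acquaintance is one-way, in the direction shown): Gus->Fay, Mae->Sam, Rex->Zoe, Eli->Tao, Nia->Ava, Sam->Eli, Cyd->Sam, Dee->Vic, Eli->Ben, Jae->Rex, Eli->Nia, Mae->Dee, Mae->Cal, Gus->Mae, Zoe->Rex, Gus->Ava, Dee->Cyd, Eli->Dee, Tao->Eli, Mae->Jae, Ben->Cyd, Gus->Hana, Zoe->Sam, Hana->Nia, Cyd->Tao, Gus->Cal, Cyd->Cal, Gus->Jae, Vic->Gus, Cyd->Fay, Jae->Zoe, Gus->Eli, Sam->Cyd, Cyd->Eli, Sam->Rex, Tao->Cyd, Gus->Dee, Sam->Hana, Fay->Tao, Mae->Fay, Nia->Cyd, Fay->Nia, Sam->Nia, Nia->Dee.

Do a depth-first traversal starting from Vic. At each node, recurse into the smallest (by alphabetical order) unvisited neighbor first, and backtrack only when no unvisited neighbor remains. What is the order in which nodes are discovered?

Visit Vic
Vic → Gus
Gus → Ava
Gus → Cal
Gus → Dee
Dee → Cyd
Cyd → Eli
Eli → Ben
Eli → Nia
Eli → Tao
Cyd → Fay
Cyd → Sam
Sam → Hana
Sam → Rex
Rex → Zoe
Gus → Jae
Gus → Mae

Vic, Gus, Ava, Cal, Dee, Cyd, Eli, Ben, Nia, Tao, Fay, Sam, Hana, Rex, Zoe, Jae, Mae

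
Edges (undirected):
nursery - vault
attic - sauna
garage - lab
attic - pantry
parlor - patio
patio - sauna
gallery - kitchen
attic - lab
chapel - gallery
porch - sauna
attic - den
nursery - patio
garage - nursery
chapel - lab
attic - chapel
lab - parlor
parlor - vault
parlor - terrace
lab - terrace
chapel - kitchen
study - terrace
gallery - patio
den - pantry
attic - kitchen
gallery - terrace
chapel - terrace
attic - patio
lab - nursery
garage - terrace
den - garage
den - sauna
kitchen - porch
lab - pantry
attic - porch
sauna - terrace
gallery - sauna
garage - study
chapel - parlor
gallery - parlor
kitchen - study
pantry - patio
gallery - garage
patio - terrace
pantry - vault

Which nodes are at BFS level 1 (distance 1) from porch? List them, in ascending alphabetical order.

attic, kitchen, sauna

Level 0: porch
Level 1: attic, kitchen, sauna
Level 2: chapel, den, gallery, lab, pantry, patio, study, terrace
Level 3: garage, nursery, parlor, vault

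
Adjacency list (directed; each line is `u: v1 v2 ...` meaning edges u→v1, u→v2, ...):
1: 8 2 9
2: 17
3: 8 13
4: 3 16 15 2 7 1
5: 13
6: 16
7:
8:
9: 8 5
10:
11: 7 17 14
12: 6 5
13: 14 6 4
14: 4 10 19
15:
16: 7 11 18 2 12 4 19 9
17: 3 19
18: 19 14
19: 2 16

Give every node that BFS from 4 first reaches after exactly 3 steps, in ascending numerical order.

Level 0: 4
Level 1: 1, 2, 3, 7, 15, 16
Level 2: 8, 9, 11, 12, 13, 17, 18, 19
Level 3: 5, 6, 14
Level 4: 10

5, 6, 14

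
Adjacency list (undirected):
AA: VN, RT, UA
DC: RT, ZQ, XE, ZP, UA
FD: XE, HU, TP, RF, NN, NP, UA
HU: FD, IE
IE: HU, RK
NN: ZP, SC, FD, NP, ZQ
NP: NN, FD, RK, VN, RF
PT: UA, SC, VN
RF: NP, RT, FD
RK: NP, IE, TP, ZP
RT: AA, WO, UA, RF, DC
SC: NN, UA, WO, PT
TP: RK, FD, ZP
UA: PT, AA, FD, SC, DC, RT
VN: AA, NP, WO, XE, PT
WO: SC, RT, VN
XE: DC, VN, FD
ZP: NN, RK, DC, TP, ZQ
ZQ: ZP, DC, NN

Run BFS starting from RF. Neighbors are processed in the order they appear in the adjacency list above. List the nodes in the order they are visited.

Visit RF; enqueue NP, RT, FD → queue [NP, RT, FD]
Visit NP; enqueue NN, RK, VN → queue [RT, FD, NN, RK, VN]
Visit RT; enqueue AA, WO, UA, DC → queue [FD, NN, RK, VN, AA, WO, UA, DC]
Visit FD; enqueue XE, HU, TP → queue [NN, RK, VN, AA, WO, UA, DC, XE, HU, TP]
Visit NN; enqueue ZP, SC, ZQ → queue [RK, VN, AA, WO, UA, DC, XE, HU, TP, ZP, SC, ZQ]
Visit RK; enqueue IE → queue [VN, AA, WO, UA, DC, XE, HU, TP, ZP, SC, ZQ, IE]
Visit VN; enqueue PT → queue [AA, WO, UA, DC, XE, HU, TP, ZP, SC, ZQ, IE, PT]
Visit AA → queue [WO, UA, DC, XE, HU, TP, ZP, SC, ZQ, IE, PT]
Visit WO → queue [UA, DC, XE, HU, TP, ZP, SC, ZQ, IE, PT]
Visit UA → queue [DC, XE, HU, TP, ZP, SC, ZQ, IE, PT]
Visit DC → queue [XE, HU, TP, ZP, SC, ZQ, IE, PT]
Visit XE → queue [HU, TP, ZP, SC, ZQ, IE, PT]
Visit HU → queue [TP, ZP, SC, ZQ, IE, PT]
Visit TP → queue [ZP, SC, ZQ, IE, PT]
Visit ZP → queue [SC, ZQ, IE, PT]
Visit SC → queue [ZQ, IE, PT]
Visit ZQ → queue [IE, PT]
Visit IE → queue [PT]
Visit PT → queue []

RF, NP, RT, FD, NN, RK, VN, AA, WO, UA, DC, XE, HU, TP, ZP, SC, ZQ, IE, PT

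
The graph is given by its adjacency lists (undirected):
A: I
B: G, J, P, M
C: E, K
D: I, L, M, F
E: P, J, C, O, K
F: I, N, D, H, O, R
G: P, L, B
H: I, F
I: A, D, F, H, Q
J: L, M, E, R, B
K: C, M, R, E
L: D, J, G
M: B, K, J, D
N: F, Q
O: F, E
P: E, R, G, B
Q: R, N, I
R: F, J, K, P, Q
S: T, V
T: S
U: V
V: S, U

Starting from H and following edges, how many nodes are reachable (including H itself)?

18

BFS from H visits: H, I, F, A, D, Q, N, O, R, L, M, E, J, K, P, G, B, C
Reachable nodes: 18 of 22 total.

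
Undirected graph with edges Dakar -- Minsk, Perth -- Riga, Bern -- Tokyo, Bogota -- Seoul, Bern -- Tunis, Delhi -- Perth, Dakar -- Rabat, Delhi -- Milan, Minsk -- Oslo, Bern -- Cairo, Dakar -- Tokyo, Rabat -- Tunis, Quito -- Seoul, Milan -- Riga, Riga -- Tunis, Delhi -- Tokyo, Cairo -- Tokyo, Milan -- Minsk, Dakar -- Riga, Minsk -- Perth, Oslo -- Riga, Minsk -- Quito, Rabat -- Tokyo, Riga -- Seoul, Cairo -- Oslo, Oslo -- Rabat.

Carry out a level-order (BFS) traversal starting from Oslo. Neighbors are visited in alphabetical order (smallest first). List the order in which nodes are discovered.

Visit Oslo; enqueue Cairo, Minsk, Rabat, Riga → queue [Cairo, Minsk, Rabat, Riga]
Visit Cairo; enqueue Bern, Tokyo → queue [Minsk, Rabat, Riga, Bern, Tokyo]
Visit Minsk; enqueue Dakar, Milan, Perth, Quito → queue [Rabat, Riga, Bern, Tokyo, Dakar, Milan, Perth, Quito]
Visit Rabat; enqueue Tunis → queue [Riga, Bern, Tokyo, Dakar, Milan, Perth, Quito, Tunis]
Visit Riga; enqueue Seoul → queue [Bern, Tokyo, Dakar, Milan, Perth, Quito, Tunis, Seoul]
Visit Bern → queue [Tokyo, Dakar, Milan, Perth, Quito, Tunis, Seoul]
Visit Tokyo; enqueue Delhi → queue [Dakar, Milan, Perth, Quito, Tunis, Seoul, Delhi]
Visit Dakar → queue [Milan, Perth, Quito, Tunis, Seoul, Delhi]
Visit Milan → queue [Perth, Quito, Tunis, Seoul, Delhi]
Visit Perth → queue [Quito, Tunis, Seoul, Delhi]
Visit Quito → queue [Tunis, Seoul, Delhi]
Visit Tunis → queue [Seoul, Delhi]
Visit Seoul; enqueue Bogota → queue [Delhi, Bogota]
Visit Delhi → queue [Bogota]
Visit Bogota → queue []

Oslo -> Cairo -> Minsk -> Rabat -> Riga -> Bern -> Tokyo -> Dakar -> Milan -> Perth -> Quito -> Tunis -> Seoul -> Delhi -> Bogota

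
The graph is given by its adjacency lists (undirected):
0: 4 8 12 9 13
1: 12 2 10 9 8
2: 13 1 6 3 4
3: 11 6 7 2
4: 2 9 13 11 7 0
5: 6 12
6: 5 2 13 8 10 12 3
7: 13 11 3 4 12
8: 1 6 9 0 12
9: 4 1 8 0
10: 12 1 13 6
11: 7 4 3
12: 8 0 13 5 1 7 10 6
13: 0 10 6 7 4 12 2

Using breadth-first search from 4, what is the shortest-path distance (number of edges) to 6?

Level 0: 4
Level 1: 0, 2, 7, 9, 11, 13
Level 2: 1, 3, 6, 8, 10, 12
Level 3: 5
6 first appears at level 2.

2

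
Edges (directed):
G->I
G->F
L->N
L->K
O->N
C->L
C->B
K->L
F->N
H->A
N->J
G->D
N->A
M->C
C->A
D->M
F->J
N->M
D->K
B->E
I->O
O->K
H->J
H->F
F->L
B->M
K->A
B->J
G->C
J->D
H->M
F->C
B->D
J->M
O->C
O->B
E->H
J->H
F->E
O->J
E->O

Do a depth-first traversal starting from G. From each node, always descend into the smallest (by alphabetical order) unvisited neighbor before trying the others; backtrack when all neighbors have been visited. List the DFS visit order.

G, C, A, B, D, K, L, N, J, H, F, E, O, M, I

Visit G
G → C
C → A
C → B
B → D
D → K
K → L
L → N
N → J
J → H
H → F
F → E
E → O
H → M
G → I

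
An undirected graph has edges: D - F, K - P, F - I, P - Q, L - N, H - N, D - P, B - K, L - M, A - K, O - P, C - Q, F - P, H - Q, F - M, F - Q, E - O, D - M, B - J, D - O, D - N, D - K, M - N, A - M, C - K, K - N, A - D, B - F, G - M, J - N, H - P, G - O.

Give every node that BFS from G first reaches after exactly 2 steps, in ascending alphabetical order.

A, D, E, F, L, N, P

Level 0: G
Level 1: M, O
Level 2: A, D, E, F, L, N, P
Level 3: B, H, I, J, K, Q
Level 4: C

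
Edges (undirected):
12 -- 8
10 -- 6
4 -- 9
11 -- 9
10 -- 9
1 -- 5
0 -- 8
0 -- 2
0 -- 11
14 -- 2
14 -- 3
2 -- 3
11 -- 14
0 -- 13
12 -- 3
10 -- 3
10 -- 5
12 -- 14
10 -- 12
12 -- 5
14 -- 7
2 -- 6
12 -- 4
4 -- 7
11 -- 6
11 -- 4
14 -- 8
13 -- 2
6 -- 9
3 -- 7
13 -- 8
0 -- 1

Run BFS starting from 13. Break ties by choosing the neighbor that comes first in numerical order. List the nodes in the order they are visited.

13, 0, 2, 8, 1, 11, 3, 6, 14, 12, 5, 4, 9, 7, 10

Visit 13; enqueue 0, 2, 8 → queue [0, 2, 8]
Visit 0; enqueue 1, 11 → queue [2, 8, 1, 11]
Visit 2; enqueue 3, 6, 14 → queue [8, 1, 11, 3, 6, 14]
Visit 8; enqueue 12 → queue [1, 11, 3, 6, 14, 12]
Visit 1; enqueue 5 → queue [11, 3, 6, 14, 12, 5]
Visit 11; enqueue 4, 9 → queue [3, 6, 14, 12, 5, 4, 9]
Visit 3; enqueue 7, 10 → queue [6, 14, 12, 5, 4, 9, 7, 10]
Visit 6 → queue [14, 12, 5, 4, 9, 7, 10]
Visit 14 → queue [12, 5, 4, 9, 7, 10]
Visit 12 → queue [5, 4, 9, 7, 10]
Visit 5 → queue [4, 9, 7, 10]
Visit 4 → queue [9, 7, 10]
Visit 9 → queue [7, 10]
Visit 7 → queue [10]
Visit 10 → queue []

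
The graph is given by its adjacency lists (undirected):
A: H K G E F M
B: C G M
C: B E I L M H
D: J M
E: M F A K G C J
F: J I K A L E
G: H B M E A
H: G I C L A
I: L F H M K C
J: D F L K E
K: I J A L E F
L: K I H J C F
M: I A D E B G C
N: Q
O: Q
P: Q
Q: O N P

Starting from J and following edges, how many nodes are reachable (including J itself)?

BFS from J visits: J, D, E, F, K, L, M, A, C, G, I, H, B
Reachable nodes: 13 of 17 total.

13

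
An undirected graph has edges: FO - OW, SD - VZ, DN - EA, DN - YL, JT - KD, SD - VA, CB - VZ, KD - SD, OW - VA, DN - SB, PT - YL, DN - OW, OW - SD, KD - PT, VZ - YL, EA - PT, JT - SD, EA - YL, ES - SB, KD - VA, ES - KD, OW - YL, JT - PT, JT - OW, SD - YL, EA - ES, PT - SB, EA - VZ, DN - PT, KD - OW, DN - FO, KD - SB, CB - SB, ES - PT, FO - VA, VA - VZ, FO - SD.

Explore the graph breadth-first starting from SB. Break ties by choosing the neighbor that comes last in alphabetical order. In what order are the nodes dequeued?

SB, PT, KD, ES, DN, CB, YL, JT, EA, VA, SD, OW, FO, VZ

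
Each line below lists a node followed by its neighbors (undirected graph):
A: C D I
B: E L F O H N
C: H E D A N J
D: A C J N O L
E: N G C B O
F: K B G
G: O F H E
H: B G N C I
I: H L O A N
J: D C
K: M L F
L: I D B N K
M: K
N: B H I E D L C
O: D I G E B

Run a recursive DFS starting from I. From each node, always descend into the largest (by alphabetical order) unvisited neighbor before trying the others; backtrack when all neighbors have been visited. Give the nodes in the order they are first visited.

I, O, G, H, N, L, K, M, F, B, E, C, J, D, A

Visit I
I → O
O → G
G → H
H → N
N → L
L → K
K → M
K → F
F → B
B → E
E → C
C → J
J → D
D → A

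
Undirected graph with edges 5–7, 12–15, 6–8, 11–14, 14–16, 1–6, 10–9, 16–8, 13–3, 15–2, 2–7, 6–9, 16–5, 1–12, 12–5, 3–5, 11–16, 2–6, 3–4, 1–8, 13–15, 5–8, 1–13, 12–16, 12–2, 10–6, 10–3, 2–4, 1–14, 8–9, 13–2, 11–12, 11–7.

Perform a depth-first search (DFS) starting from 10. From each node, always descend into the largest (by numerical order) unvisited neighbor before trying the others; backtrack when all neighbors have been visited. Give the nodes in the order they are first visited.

Visit 10
10 → 9
9 → 8
8 → 16
16 → 14
14 → 11
11 → 12
12 → 15
15 → 13
13 → 3
3 → 5
5 → 7
7 → 2
2 → 6
6 → 1
2 → 4

10, 9, 8, 16, 14, 11, 12, 15, 13, 3, 5, 7, 2, 6, 1, 4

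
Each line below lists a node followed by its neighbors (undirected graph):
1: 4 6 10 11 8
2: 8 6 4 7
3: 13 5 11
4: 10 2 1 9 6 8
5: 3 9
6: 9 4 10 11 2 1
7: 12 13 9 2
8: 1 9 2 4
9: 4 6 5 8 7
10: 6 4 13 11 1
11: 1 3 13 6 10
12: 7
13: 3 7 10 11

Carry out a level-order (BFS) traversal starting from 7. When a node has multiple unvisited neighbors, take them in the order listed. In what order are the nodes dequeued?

Visit 7; enqueue 12, 13, 9, 2 → queue [12, 13, 9, 2]
Visit 12 → queue [13, 9, 2]
Visit 13; enqueue 3, 10, 11 → queue [9, 2, 3, 10, 11]
Visit 9; enqueue 4, 6, 5, 8 → queue [2, 3, 10, 11, 4, 6, 5, 8]
Visit 2 → queue [3, 10, 11, 4, 6, 5, 8]
Visit 3 → queue [10, 11, 4, 6, 5, 8]
Visit 10; enqueue 1 → queue [11, 4, 6, 5, 8, 1]
Visit 11 → queue [4, 6, 5, 8, 1]
Visit 4 → queue [6, 5, 8, 1]
Visit 6 → queue [5, 8, 1]
Visit 5 → queue [8, 1]
Visit 8 → queue [1]
Visit 1 → queue []

7, 12, 13, 9, 2, 3, 10, 11, 4, 6, 5, 8, 1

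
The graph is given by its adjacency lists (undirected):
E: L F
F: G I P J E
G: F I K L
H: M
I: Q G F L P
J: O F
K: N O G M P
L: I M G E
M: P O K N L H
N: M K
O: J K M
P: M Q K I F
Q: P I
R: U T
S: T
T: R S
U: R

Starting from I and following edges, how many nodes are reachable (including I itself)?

13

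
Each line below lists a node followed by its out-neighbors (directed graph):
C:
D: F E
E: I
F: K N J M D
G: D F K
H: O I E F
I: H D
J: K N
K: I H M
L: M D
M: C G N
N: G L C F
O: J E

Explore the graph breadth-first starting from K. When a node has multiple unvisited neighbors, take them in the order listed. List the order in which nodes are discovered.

Visit K; enqueue I, H, M → queue [I, H, M]
Visit I; enqueue D → queue [H, M, D]
Visit H; enqueue O, E, F → queue [M, D, O, E, F]
Visit M; enqueue C, G, N → queue [D, O, E, F, C, G, N]
Visit D → queue [O, E, F, C, G, N]
Visit O; enqueue J → queue [E, F, C, G, N, J]
Visit E → queue [F, C, G, N, J]
Visit F → queue [C, G, N, J]
Visit C → queue [G, N, J]
Visit G → queue [N, J]
Visit N; enqueue L → queue [J, L]
Visit J → queue [L]
Visit L → queue []

K I H M D O E F C G N J L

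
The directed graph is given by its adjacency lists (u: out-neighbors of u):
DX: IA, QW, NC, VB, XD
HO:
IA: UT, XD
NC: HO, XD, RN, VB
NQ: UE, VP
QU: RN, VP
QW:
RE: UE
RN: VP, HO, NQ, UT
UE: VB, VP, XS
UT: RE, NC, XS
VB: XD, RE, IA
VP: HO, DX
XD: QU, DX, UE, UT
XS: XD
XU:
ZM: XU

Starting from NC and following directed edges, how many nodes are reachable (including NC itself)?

BFS from NC visits: NC, HO, XD, RN, VB, QU, DX, UE, UT, VP, NQ, RE, IA, QW, XS
Reachable nodes: 15 of 17 total.

15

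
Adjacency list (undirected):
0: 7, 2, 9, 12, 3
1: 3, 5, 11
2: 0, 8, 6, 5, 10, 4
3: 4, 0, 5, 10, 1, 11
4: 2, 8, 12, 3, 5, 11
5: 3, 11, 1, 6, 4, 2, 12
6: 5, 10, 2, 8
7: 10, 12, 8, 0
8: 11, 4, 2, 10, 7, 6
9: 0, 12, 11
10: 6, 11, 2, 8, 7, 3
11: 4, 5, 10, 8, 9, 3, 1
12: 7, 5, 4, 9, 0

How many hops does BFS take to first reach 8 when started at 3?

Level 0: 3
Level 1: 0, 1, 4, 5, 10, 11
Level 2: 2, 6, 7, 8, 9, 12
8 first appears at level 2.

2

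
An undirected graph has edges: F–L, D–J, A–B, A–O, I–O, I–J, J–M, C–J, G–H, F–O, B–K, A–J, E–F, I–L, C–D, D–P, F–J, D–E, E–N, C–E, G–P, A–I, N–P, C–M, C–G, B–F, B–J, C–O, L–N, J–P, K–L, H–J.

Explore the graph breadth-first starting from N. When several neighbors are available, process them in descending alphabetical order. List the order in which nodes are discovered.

Visit N; enqueue P, L, E → queue [P, L, E]
Visit P; enqueue J, G, D → queue [L, E, J, G, D]
Visit L; enqueue K, I, F → queue [E, J, G, D, K, I, F]
Visit E; enqueue C → queue [J, G, D, K, I, F, C]
Visit J; enqueue M, H, B, A → queue [G, D, K, I, F, C, M, H, B, A]
Visit G → queue [D, K, I, F, C, M, H, B, A]
Visit D → queue [K, I, F, C, M, H, B, A]
Visit K → queue [I, F, C, M, H, B, A]
Visit I; enqueue O → queue [F, C, M, H, B, A, O]
Visit F → queue [C, M, H, B, A, O]
Visit C → queue [M, H, B, A, O]
Visit M → queue [H, B, A, O]
Visit H → queue [B, A, O]
Visit B → queue [A, O]
Visit A → queue [O]
Visit O → queue []

N → P → L → E → J → G → D → K → I → F → C → M → H → B → A → O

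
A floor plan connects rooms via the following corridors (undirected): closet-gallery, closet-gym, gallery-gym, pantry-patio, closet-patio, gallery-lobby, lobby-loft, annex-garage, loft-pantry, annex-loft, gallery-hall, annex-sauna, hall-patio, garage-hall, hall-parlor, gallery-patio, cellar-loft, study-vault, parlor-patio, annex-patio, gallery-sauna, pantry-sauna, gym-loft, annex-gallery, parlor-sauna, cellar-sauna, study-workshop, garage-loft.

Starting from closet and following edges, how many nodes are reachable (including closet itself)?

BFS from closet visits: closet, gallery, gym, patio, annex, hall, lobby, sauna, loft, pantry, parlor, garage, cellar
Reachable nodes: 13 of 16 total.

13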